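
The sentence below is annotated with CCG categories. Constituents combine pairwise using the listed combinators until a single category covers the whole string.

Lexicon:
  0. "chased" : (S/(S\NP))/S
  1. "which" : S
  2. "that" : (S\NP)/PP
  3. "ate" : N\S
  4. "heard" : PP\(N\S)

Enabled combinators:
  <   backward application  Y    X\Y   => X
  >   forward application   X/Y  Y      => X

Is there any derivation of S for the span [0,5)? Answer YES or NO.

YES

[0,5] S   >
  [0,2] S/(S\NP)   >
    [0,1] "chased" : (S/(S\NP))/S
    [1,2] "which" : S
  [2,5] S\NP   >
    [2,3] "that" : (S\NP)/PP
    [3,5] PP   <
      [3,4] "ate" : N\S
      [4,5] "heard" : PP\(N\S)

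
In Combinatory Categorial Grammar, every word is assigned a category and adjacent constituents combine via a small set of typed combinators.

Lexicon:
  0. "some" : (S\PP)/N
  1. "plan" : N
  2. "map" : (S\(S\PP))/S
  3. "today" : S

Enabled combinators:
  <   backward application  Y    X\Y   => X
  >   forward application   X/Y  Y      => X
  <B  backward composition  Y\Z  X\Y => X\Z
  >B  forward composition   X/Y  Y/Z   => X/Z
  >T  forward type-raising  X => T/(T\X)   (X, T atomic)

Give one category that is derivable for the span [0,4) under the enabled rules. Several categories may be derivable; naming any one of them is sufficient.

S

[0,4] S   <
  [0,2] S\PP   >
    [0,1] "some" : (S\PP)/N
    [1,2] "plan" : N
  [2,4] S\(S\PP)   >
    [2,3] "map" : (S\(S\PP))/S
    [3,4] "today" : S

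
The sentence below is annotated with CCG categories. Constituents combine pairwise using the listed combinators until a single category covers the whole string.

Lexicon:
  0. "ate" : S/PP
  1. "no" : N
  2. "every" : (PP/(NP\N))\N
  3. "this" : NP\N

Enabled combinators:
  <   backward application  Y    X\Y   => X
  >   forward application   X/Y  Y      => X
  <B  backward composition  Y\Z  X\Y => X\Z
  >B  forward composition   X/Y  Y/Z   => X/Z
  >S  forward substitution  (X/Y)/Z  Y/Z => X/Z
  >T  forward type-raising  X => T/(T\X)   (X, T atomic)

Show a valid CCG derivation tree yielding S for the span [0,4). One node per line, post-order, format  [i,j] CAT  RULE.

[0,1] S/PP  lex  "ate"
[1,2] N  lex  "no"
[2,3] (PP/(NP\N))\N  lex  "every"
[1,3] PP/(NP\N)  <  k=2
[3,4] NP\N  lex  "this"
[1,4] PP  >  k=3
[0,4] S  >  k=1

[0,4] S   >
  [0,1] "ate" : S/PP
  [1,4] PP   >
    [1,3] PP/(NP\N)   <
      [1,2] "no" : N
      [2,3] "every" : (PP/(NP\N))\N
    [3,4] "this" : NP\N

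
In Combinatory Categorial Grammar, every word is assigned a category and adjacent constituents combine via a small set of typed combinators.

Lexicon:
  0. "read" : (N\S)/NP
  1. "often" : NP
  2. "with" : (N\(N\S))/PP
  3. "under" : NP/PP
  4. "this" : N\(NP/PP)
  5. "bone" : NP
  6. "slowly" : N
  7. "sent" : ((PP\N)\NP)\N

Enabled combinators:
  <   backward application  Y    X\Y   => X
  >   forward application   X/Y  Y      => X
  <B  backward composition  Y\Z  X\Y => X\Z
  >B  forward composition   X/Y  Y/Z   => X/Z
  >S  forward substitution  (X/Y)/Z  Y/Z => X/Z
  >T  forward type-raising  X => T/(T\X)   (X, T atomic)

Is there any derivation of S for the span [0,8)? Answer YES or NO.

(N\S)/NP NP (N\(N\S))/PP NP/PP N\(NP/PP) NP N ((PP\N)\NP)\N
CKY chart[0,8] = {N, N/(N\N), NP/(NP\N), PP/(PP\N), S/(S\N)}; S ∉ chart

NO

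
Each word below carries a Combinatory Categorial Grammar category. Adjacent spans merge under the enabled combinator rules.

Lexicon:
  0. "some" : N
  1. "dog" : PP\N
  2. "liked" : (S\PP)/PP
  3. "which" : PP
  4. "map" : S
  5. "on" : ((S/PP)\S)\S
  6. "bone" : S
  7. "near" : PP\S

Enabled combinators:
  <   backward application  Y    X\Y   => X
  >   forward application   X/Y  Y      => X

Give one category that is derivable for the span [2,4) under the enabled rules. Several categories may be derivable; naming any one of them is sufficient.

[0,8] S   >
  [0,6] S/PP   <
    [0,4] S   <
      [0,2] PP   <
        [0,1] "some" : N
        [1,2] "dog" : PP\N
      [2,4] S\PP   >
        [2,3] "liked" : (S\PP)/PP
        [3,4] "which" : PP
    [4,6] (S/PP)\S   <
      [4,5] "map" : S
      [5,6] "on" : ((S/PP)\S)\S
  [6,8] PP   <
    [6,7] "bone" : S
    [7,8] "near" : PP\S

S\PP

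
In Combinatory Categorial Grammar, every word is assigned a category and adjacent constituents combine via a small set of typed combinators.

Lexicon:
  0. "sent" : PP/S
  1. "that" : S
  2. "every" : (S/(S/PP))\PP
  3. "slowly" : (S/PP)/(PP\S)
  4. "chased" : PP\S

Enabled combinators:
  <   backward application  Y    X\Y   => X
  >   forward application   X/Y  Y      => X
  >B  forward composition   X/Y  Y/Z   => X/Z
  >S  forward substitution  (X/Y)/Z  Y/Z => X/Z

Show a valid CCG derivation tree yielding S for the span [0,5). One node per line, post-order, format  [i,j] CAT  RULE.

[0,1] PP/S  lex  "sent"
[1,2] S  lex  "that"
[0,2] PP  >  k=1
[2,3] (S/(S/PP))\PP  lex  "every"
[0,3] S/(S/PP)  <  k=2
[3,4] (S/PP)/(PP\S)  lex  "slowly"
[4,5] PP\S  lex  "chased"
[3,5] S/PP  >  k=4
[0,5] S  >  k=3

[0,5] S   >
  [0,3] S/(S/PP)   <
    [0,2] PP   >
      [0,1] "sent" : PP/S
      [1,2] "that" : S
    [2,3] "every" : (S/(S/PP))\PP
  [3,5] S/PP   >
    [3,4] "slowly" : (S/PP)/(PP\S)
    [4,5] "chased" : PP\S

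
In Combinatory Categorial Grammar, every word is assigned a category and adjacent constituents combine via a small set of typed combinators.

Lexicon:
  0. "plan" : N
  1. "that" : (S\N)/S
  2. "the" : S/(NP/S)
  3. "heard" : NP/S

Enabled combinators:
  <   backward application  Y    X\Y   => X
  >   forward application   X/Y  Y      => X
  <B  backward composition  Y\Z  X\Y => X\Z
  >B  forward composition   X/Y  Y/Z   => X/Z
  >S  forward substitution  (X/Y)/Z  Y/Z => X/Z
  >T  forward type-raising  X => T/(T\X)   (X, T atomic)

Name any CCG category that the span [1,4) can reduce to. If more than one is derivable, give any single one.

[0,4] S   >
  [0,1] S/(S\N)   >T
    [0,1] "plan" : N
  [1,4] S\N   >
    [1,2] "that" : (S\N)/S
    [2,4] S   >
      [2,3] "the" : S/(NP/S)
      [3,4] "heard" : NP/S

S\N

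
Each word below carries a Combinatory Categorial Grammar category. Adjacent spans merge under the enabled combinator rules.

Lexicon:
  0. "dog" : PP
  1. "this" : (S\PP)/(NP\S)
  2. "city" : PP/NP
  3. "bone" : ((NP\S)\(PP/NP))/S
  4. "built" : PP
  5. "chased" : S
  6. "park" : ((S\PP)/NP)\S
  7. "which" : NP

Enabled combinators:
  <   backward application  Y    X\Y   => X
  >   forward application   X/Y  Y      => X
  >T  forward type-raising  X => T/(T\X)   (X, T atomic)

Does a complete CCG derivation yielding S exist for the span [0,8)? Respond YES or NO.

[0,8] S   <
  [0,1] "dog" : PP
  [1,8] S\PP   >
    [1,2] "this" : (S\PP)/(NP\S)
    [2,8] NP\S   <
      [2,3] "city" : PP/NP
      [3,8] (NP\S)\(PP/NP)   >
        [3,4] "bone" : ((NP\S)\(PP/NP))/S
        [4,8] S   >
          [4,5] S/(S\PP)   >T
            [4,5] "built" : PP
          [5,8] S\PP   >
            [5,7] (S\PP)/NP   <
              [5,6] "chased" : S
              [6,7] "park" : ((S\PP)/NP)\S
            [7,8] "which" : NP

YES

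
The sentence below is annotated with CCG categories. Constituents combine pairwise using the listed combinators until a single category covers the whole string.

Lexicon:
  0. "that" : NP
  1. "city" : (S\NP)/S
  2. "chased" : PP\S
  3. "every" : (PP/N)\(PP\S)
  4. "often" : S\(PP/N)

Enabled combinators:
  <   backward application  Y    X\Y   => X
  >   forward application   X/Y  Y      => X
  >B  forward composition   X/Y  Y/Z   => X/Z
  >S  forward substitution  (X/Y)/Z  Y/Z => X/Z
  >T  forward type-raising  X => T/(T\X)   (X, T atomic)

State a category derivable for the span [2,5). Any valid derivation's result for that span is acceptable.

S

[0,5] S   >
  [0,1] S/(S\NP)   >T
    [0,1] "that" : NP
  [1,5] S\NP   >
    [1,2] "city" : (S\NP)/S
    [2,5] S   <
      [2,4] PP/N   <
        [2,3] "chased" : PP\S
        [3,4] "every" : (PP/N)\(PP\S)
      [4,5] "often" : S\(PP/N)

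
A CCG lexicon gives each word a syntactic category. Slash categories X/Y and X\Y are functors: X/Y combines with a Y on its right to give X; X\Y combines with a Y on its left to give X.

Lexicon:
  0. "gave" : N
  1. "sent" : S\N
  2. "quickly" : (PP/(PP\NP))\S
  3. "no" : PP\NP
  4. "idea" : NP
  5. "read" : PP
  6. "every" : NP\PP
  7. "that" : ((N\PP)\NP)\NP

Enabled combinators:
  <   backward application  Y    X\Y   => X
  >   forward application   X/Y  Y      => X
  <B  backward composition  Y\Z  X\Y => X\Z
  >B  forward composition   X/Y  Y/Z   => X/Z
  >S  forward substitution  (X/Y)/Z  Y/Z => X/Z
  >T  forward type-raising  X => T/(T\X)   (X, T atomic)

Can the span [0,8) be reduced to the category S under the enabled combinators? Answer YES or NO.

N S\N (PP/(PP\NP))\S PP\NP NP PP NP\PP ((N\PP)\NP)\NP
CKY chart[0,8] = {N, N/(N\N), NP/(NP\N), PP/(PP\N), S/(S\N)}; S ∉ chart

NO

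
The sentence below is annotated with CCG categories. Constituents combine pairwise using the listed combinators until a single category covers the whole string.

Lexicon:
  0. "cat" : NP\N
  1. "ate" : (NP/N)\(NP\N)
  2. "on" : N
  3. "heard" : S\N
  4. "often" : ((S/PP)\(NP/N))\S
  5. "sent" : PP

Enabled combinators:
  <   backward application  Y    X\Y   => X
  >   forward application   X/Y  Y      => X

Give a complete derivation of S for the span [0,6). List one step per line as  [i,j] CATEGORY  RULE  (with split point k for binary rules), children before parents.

[0,6] S   >
  [0,5] S/PP   <
    [0,2] NP/N   <
      [0,1] "cat" : NP\N
      [1,2] "ate" : (NP/N)\(NP\N)
    [2,5] (S/PP)\(NP/N)   <
      [2,4] S   <
        [2,3] "on" : N
        [3,4] "heard" : S\N
      [4,5] "often" : ((S/PP)\(NP/N))\S
  [5,6] "sent" : PP

[0,1] NP\N  lex  "cat"
[1,2] (NP/N)\(NP\N)  lex  "ate"
[0,2] NP/N  <  k=1
[2,3] N  lex  "on"
[3,4] S\N  lex  "heard"
[2,4] S  <  k=3
[4,5] ((S/PP)\(NP/N))\S  lex  "often"
[2,5] (S/PP)\(NP/N)  <  k=4
[0,5] S/PP  <  k=2
[5,6] PP  lex  "sent"
[0,6] S  >  k=5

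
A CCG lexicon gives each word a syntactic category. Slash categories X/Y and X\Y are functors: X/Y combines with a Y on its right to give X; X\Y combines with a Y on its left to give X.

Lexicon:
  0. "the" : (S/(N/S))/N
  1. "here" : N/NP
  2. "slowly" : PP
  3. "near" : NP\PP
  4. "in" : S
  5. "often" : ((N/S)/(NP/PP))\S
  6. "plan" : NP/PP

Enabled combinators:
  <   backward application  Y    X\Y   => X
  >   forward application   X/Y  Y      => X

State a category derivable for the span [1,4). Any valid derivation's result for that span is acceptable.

N

[0,7] S   >
  [0,4] S/(N/S)   >
    [0,1] "the" : (S/(N/S))/N
    [1,4] N   >
      [1,2] "here" : N/NP
      [2,4] NP   <
        [2,3] "slowly" : PP
        [3,4] "near" : NP\PP
  [4,7] N/S   >
    [4,6] (N/S)/(NP/PP)   <
      [4,5] "in" : S
      [5,6] "often" : ((N/S)/(NP/PP))\S
    [6,7] "plan" : NP/PP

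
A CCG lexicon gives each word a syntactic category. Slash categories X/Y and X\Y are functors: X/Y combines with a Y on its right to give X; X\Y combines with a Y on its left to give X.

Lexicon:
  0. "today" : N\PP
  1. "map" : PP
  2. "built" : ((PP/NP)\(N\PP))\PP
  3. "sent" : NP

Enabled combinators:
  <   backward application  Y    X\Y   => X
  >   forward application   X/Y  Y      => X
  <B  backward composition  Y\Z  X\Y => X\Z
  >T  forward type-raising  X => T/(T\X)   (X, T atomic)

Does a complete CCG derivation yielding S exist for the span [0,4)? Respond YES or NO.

N\PP PP ((PP/NP)\(N\PP))\PP NP
CKY chart[0,4] = {N/(N\PP), NP/(NP\PP), PP, PP/(PP\PP), S/(S\PP)}; S ∉ chart

NO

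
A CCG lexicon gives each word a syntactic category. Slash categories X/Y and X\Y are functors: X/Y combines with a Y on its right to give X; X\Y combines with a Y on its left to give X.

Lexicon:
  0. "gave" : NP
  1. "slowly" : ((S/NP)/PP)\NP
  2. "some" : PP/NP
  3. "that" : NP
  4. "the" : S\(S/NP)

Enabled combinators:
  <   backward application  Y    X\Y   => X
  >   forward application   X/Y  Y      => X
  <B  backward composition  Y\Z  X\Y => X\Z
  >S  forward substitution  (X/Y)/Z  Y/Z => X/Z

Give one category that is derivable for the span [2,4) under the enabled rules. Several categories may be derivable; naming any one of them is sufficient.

[0,5] S   <
  [0,4] S/NP   >
    [0,2] (S/NP)/PP   <
      [0,1] "gave" : NP
      [1,2] "slowly" : ((S/NP)/PP)\NP
    [2,4] PP   >
      [2,3] "some" : PP/NP
      [3,4] "that" : NP
  [4,5] "the" : S\(S/NP)

PP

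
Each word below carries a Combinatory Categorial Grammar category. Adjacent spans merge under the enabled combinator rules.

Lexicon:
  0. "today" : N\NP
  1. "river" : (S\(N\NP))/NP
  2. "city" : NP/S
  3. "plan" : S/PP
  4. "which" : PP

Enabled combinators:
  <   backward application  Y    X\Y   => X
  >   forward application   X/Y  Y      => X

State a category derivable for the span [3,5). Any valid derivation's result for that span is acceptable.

[0,5] S   <
  [0,1] "today" : N\NP
  [1,5] S\(N\NP)   >
    [1,2] "river" : (S\(N\NP))/NP
    [2,5] NP   >
      [2,3] "city" : NP/S
      [3,5] S   >
        [3,4] "plan" : S/PP
        [4,5] "which" : PP

S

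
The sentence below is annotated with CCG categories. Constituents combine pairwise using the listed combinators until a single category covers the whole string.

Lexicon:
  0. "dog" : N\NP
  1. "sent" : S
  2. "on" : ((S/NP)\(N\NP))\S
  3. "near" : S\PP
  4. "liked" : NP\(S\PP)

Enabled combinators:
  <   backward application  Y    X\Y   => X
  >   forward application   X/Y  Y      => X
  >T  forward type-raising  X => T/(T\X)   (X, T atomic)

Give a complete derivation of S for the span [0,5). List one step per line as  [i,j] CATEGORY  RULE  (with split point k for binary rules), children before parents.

[0,5] S   >
  [0,3] S/NP   <
    [0,1] "dog" : N\NP
    [1,3] (S/NP)\(N\NP)   <
      [1,2] "sent" : S
      [2,3] "on" : ((S/NP)\(N\NP))\S
  [3,5] NP   <
    [3,4] "near" : S\PP
    [4,5] "liked" : NP\(S\PP)

[0,1] N\NP  lex  "dog"
[1,2] S  lex  "sent"
[2,3] ((S/NP)\(N\NP))\S  lex  "on"
[1,3] (S/NP)\(N\NP)  <  k=2
[0,3] S/NP  <  k=1
[3,4] S\PP  lex  "near"
[4,5] NP\(S\PP)  lex  "liked"
[3,5] NP  <  k=4
[0,5] S  >  k=3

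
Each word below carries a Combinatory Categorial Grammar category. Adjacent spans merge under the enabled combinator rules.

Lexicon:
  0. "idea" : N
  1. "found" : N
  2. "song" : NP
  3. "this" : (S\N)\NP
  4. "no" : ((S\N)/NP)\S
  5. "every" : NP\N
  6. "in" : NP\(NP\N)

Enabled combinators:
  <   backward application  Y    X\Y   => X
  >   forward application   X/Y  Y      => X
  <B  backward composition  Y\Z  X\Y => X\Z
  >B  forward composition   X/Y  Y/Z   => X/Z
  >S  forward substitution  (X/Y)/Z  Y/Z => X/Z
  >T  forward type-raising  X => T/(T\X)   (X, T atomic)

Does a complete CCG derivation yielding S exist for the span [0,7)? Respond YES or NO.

[0,7] S   <
  [0,1] "idea" : N
  [1,7] S\N   >
    [1,5] (S\N)/NP   <
      [1,4] S   <
        [1,2] "found" : N
        [2,4] S\N   <
          [2,3] "song" : NP
          [3,4] "this" : (S\N)\NP
      [4,5] "no" : ((S\N)/NP)\S
    [5,7] NP   <
      [5,6] "every" : NP\N
      [6,7] "in" : NP\(NP\N)

YES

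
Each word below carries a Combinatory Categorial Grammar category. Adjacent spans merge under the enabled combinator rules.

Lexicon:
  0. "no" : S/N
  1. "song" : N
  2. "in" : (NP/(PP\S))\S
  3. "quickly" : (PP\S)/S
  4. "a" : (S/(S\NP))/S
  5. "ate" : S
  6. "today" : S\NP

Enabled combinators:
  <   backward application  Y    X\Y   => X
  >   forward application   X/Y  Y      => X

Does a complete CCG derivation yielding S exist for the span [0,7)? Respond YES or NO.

S/N N (NP/(PP\S))\S (PP\S)/S (S/(S\NP))/S S S\NP
CKY chart[0,7] = {NP}; S ∉ chart

NO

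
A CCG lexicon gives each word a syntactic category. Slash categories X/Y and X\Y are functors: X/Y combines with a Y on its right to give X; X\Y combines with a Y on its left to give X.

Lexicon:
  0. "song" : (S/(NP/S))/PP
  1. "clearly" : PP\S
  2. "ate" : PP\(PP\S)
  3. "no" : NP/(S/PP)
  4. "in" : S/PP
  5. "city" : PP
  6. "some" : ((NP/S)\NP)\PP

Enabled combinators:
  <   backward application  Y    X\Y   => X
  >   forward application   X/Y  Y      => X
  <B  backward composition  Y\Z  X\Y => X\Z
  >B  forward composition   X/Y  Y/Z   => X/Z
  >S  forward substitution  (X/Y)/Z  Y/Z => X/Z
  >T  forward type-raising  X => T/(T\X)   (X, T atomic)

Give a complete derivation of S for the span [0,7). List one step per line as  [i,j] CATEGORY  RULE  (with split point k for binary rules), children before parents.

[0,7] S   >
  [0,3] S/(NP/S)   >
    [0,1] "song" : (S/(NP/S))/PP
    [1,3] PP   <
      [1,2] "clearly" : PP\S
      [2,3] "ate" : PP\(PP\S)
  [3,7] NP/S   <
    [3,5] NP   >
      [3,4] "no" : NP/(S/PP)
      [4,5] "in" : S/PP
    [5,7] (NP/S)\NP   <
      [5,6] "city" : PP
      [6,7] "some" : ((NP/S)\NP)\PP

[0,1] (S/(NP/S))/PP  lex  "song"
[1,2] PP\S  lex  "clearly"
[2,3] PP\(PP\S)  lex  "ate"
[1,3] PP  <  k=2
[0,3] S/(NP/S)  >  k=1
[3,4] NP/(S/PP)  lex  "no"
[4,5] S/PP  lex  "in"
[3,5] NP  >  k=4
[5,6] PP  lex  "city"
[6,7] ((NP/S)\NP)\PP  lex  "some"
[5,7] (NP/S)\NP  <  k=6
[3,7] NP/S  <  k=5
[0,7] S  >  k=3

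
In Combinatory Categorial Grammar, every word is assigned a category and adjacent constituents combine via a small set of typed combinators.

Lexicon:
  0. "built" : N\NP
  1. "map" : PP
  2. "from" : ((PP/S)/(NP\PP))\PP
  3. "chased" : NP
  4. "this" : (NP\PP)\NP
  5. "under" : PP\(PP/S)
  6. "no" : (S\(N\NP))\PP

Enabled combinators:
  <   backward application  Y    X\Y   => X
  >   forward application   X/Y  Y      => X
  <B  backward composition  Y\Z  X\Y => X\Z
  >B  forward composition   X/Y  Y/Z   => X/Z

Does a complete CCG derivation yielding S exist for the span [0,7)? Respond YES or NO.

[0,7] S   <
  [0,1] "built" : N\NP
  [1,7] S\(N\NP)   <
    [1,6] PP   <
      [1,5] PP/S   >
        [1,3] (PP/S)/(NP\PP)   <
          [1,2] "map" : PP
          [2,3] "from" : ((PP/S)/(NP\PP))\PP
        [3,5] NP\PP   <
          [3,4] "chased" : NP
          [4,5] "this" : (NP\PP)\NP
      [5,6] "under" : PP\(PP/S)
    [6,7] "no" : (S\(N\NP))\PP

YES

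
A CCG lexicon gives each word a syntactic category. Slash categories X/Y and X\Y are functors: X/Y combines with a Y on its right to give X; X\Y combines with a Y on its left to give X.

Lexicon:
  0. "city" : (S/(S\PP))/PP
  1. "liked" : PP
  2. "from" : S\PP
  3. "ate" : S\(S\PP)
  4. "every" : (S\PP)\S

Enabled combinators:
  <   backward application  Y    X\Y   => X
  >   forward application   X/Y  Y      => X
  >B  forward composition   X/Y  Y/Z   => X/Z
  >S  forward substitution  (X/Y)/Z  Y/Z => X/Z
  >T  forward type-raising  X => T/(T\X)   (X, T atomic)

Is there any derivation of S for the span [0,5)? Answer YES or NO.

YES

[0,5] S   >
  [0,2] S/(S\PP)   >
    [0,1] "city" : (S/(S\PP))/PP
    [1,2] "liked" : PP
  [2,5] S\PP   <
    [2,4] S   <
      [2,3] "from" : S\PP
      [3,4] "ate" : S\(S\PP)
    [4,5] "every" : (S\PP)\S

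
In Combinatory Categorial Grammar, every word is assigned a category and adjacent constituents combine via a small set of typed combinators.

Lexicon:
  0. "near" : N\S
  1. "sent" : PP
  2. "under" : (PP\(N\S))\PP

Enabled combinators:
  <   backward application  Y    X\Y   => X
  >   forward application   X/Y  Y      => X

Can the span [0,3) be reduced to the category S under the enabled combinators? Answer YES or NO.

N\S PP (PP\(N\S))\PP
CKY chart[0,3] = {PP}; S ∉ chart

NO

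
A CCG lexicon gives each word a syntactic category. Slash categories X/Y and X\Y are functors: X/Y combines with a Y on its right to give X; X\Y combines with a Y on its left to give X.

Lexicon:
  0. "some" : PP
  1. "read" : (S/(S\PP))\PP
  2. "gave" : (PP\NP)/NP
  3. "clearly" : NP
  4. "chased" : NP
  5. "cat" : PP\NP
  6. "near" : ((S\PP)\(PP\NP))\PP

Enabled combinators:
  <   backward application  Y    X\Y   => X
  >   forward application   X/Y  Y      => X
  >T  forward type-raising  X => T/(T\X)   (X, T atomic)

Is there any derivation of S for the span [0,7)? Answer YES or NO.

YES

[0,7] S   >
  [0,2] S/(S\PP)   <
    [0,1] "some" : PP
    [1,2] "read" : (S/(S\PP))\PP
  [2,7] S\PP   <
    [2,4] PP\NP   >
      [2,3] "gave" : (PP\NP)/NP
      [3,4] "clearly" : NP
    [4,7] (S\PP)\(PP\NP)   <
      [4,6] PP   <
        [4,5] "chased" : NP
        [5,6] "cat" : PP\NP
      [6,7] "near" : ((S\PP)\(PP\NP))\PP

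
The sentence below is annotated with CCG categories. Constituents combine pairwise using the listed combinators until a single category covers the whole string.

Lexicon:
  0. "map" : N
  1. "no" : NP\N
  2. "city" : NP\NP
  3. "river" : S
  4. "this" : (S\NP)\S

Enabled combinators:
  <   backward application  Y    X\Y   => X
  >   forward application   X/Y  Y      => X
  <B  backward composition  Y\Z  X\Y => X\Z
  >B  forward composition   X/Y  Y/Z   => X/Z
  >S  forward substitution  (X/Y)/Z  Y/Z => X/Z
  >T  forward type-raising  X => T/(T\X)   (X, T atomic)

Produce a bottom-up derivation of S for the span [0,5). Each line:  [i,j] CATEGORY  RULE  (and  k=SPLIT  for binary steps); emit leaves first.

[0,5] S   <
  [0,1] "map" : N
  [1,5] S\N   <B
    [1,3] NP\N   <B
      [1,2] "no" : NP\N
      [2,3] "city" : NP\NP
    [3,5] S\NP   <
      [3,4] "river" : S
      [4,5] "this" : (S\NP)\S

[0,1] N  lex  "map"
[1,2] NP\N  lex  "no"
[2,3] NP\NP  lex  "city"
[1,3] NP\N  <B  k=2
[3,4] S  lex  "river"
[4,5] (S\NP)\S  lex  "this"
[3,5] S\NP  <  k=4
[1,5] S\N  <B  k=3
[0,5] S  <  k=1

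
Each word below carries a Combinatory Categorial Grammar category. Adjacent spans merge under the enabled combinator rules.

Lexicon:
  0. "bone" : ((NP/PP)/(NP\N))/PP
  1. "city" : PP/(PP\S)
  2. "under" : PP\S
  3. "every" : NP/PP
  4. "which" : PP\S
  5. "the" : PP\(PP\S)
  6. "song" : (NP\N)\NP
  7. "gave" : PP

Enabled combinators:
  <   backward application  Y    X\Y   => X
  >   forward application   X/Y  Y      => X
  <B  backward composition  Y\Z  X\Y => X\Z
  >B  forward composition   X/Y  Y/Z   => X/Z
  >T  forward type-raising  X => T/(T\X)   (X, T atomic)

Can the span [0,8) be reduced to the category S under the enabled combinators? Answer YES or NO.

NO

((NP/PP)/(NP\N))/PP PP/(PP\S) PP\S NP/PP PP\S PP\(PP\S) (NP\N)\NP PP
CKY chart[0,8] = {N/(N\NP), NP, NP/(NP\NP), NP/(PP\PP), PP/(PP\NP), S/(S\NP)}; S ∉ chart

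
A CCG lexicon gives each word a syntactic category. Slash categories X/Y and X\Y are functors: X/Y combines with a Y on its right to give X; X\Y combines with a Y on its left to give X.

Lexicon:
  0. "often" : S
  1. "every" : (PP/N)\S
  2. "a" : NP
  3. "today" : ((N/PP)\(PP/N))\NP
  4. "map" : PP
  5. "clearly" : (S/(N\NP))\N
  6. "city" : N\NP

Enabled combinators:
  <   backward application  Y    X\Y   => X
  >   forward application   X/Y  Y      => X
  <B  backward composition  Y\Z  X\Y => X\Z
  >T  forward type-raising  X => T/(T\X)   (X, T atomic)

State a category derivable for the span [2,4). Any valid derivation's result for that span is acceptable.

(N/PP)\(PP/N)

[0,7] S   >
  [0,6] S/(N\NP)   <
    [0,5] N   >
      [0,4] N/PP   <
        [0,2] PP/N   <
          [0,1] "often" : S
          [1,2] "every" : (PP/N)\S
        [2,4] (N/PP)\(PP/N)   <
          [2,3] "a" : NP
          [3,4] "today" : ((N/PP)\(PP/N))\NP
      [4,5] "map" : PP
    [5,6] "clearly" : (S/(N\NP))\N
  [6,7] "city" : N\NP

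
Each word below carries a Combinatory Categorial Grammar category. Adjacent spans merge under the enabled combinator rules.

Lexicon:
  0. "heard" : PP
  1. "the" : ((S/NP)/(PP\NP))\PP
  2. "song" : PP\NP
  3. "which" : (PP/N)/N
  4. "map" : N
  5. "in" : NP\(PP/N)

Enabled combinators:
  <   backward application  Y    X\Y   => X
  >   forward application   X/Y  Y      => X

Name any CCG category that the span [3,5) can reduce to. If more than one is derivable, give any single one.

PP/N

[0,6] S   >
  [0,3] S/NP   >
    [0,2] (S/NP)/(PP\NP)   <
      [0,1] "heard" : PP
      [1,2] "the" : ((S/NP)/(PP\NP))\PP
    [2,3] "song" : PP\NP
  [3,6] NP   <
    [3,5] PP/N   >
      [3,4] "which" : (PP/N)/N
      [4,5] "map" : N
    [5,6] "in" : NP\(PP/N)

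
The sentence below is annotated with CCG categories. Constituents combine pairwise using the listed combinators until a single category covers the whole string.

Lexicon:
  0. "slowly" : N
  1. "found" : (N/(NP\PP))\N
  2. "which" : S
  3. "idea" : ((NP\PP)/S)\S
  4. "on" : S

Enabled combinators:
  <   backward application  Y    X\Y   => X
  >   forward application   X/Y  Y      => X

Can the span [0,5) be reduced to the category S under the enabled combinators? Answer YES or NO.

N (N/(NP\PP))\N S ((NP\PP)/S)\S S
CKY chart[0,5] = {N}; S ∉ chart

NO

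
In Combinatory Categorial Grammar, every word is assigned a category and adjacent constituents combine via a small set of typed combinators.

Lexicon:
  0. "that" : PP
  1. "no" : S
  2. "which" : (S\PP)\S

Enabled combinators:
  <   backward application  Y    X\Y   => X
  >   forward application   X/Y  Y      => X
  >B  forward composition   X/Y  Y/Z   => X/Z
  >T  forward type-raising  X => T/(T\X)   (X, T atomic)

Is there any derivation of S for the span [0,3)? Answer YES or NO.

YES

[0,3] S   <
  [0,1] "that" : PP
  [1,3] S\PP   <
    [1,2] "no" : S
    [2,3] "which" : (S\PP)\S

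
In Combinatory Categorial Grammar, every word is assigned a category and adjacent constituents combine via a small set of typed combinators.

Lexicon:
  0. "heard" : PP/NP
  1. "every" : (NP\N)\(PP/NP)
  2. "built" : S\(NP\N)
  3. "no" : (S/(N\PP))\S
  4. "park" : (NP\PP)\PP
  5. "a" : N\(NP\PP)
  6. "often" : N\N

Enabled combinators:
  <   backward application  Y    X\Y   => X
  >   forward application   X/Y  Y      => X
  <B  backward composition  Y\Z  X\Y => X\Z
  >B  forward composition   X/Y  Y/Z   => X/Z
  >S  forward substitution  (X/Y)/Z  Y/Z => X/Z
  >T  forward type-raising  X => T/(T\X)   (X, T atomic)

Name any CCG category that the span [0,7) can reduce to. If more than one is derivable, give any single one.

[0,7] S   >
  [0,4] S/(N\PP)   <
    [0,3] S   <
      [0,2] NP\N   <
        [0,1] "heard" : PP/NP
        [1,2] "every" : (NP\N)\(PP/NP)
      [2,3] "built" : S\(NP\N)
    [3,4] "no" : (S/(N\PP))\S
  [4,7] N\PP   <B
    [4,6] N\PP   <B
      [4,5] "park" : (NP\PP)\PP
      [5,6] "a" : N\(NP\PP)
    [6,7] "often" : N\N

S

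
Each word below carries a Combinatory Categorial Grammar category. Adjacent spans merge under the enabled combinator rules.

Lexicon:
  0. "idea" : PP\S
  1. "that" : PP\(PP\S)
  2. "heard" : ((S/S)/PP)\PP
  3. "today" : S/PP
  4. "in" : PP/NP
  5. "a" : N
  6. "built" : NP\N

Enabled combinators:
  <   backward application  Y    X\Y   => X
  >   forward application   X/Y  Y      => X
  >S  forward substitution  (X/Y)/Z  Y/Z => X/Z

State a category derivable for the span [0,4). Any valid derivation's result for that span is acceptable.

S/PP

[0,7] S   >
  [0,4] S/PP   >S
    [0,3] (S/S)/PP   <
      [0,2] PP   <
        [0,1] "idea" : PP\S
        [1,2] "that" : PP\(PP\S)
      [2,3] "heard" : ((S/S)/PP)\PP
    [3,4] "today" : S/PP
  [4,7] PP   >
    [4,5] "in" : PP/NP
    [5,7] NP   <
      [5,6] "a" : N
      [6,7] "built" : NP\N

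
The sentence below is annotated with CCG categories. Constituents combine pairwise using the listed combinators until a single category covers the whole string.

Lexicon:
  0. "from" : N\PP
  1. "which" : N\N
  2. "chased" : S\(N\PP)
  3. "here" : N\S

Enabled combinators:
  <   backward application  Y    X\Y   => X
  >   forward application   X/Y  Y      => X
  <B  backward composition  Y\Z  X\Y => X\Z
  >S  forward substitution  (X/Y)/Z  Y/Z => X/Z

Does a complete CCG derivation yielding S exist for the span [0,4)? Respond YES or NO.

NO

N\PP N\N S\(N\PP) N\S
CKY chart[0,4] = {N}; S ∉ chart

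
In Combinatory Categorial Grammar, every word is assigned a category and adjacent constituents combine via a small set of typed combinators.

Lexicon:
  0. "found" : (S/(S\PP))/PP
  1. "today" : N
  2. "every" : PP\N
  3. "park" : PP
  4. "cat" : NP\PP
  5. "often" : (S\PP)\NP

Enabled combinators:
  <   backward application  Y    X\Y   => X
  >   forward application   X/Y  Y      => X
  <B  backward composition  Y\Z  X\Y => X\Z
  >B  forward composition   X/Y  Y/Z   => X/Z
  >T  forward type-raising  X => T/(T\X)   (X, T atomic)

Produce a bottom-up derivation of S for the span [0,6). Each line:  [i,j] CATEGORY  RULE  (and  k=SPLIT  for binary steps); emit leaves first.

[0,6] S   >
  [0,3] S/(S\PP)   >
    [0,1] "found" : (S/(S\PP))/PP
    [1,3] PP   >
      [1,2] PP/(PP\N)   >T
        [1,2] "today" : N
      [2,3] "every" : PP\N
  [3,6] S\PP   <
    [3,5] NP   <
      [3,4] "park" : PP
      [4,5] "cat" : NP\PP
    [5,6] "often" : (S\PP)\NP

[0,1] (S/(S\PP))/PP  lex  "found"
[1,2] N  lex  "today"
[1,2] PP/(PP\N)  >T
[2,3] PP\N  lex  "every"
[1,3] PP  >  k=2
[0,3] S/(S\PP)  >  k=1
[3,4] PP  lex  "park"
[4,5] NP\PP  lex  "cat"
[3,5] NP  <  k=4
[5,6] (S\PP)\NP  lex  "often"
[3,6] S\PP  <  k=5
[0,6] S  >  k=3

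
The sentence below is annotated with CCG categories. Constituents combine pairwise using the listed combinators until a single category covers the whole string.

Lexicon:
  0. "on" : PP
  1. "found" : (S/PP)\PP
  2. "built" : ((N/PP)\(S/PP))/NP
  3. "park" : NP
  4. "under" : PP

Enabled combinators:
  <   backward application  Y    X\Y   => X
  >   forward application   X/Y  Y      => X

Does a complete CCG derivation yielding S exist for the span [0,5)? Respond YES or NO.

PP (S/PP)\PP ((N/PP)\(S/PP))/NP NP PP
CKY chart[0,5] = {N}; S ∉ chart

NO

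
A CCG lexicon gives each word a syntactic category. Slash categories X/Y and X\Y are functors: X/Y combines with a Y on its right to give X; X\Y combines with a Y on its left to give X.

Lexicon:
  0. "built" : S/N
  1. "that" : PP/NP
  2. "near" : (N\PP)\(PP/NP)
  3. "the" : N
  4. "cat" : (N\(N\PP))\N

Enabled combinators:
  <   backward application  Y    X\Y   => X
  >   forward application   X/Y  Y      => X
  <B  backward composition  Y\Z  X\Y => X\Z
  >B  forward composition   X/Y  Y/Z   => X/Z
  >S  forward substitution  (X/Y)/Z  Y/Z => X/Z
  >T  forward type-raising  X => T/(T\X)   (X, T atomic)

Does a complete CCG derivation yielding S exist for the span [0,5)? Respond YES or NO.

YES

[0,5] S   >
  [0,1] "built" : S/N
  [1,5] N   <
    [1,3] N\PP   <
      [1,2] "that" : PP/NP
      [2,3] "near" : (N\PP)\(PP/NP)
    [3,5] N\(N\PP)   <
      [3,4] "the" : N
      [4,5] "cat" : (N\(N\PP))\N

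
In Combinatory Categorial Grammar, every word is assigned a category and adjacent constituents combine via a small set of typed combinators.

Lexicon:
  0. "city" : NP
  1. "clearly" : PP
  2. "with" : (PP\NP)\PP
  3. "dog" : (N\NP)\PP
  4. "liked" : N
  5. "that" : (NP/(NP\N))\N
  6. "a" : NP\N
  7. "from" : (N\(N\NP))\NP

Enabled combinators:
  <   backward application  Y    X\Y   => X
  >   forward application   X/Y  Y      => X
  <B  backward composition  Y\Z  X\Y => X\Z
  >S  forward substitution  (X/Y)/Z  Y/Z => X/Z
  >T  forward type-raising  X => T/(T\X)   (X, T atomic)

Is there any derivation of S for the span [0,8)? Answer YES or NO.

NO

NP PP (PP\NP)\PP (N\NP)\PP N (NP/(NP\N))\N NP\N (N\(N\NP))\NP
CKY chart[0,8] = {N, N/(N\N), NP/(NP\N), PP/(PP\N), S/(S\N)}; S ∉ chart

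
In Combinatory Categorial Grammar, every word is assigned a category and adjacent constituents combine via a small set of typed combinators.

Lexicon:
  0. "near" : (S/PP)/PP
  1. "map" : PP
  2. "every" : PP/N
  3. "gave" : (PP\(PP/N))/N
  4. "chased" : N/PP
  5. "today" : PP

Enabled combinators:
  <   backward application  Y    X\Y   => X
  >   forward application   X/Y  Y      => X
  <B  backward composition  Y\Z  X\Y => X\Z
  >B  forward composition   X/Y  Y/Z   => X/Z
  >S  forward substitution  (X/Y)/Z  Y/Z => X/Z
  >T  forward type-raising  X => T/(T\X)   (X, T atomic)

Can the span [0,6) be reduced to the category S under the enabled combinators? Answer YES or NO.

[0,6] S   >
  [0,2] S/PP   >
    [0,1] "near" : (S/PP)/PP
    [1,2] "map" : PP
  [2,6] PP   <
    [2,3] "every" : PP/N
    [3,6] PP\(PP/N)   >
      [3,4] "gave" : (PP\(PP/N))/N
      [4,6] N   >
        [4,5] "chased" : N/PP
        [5,6] "today" : PP

YES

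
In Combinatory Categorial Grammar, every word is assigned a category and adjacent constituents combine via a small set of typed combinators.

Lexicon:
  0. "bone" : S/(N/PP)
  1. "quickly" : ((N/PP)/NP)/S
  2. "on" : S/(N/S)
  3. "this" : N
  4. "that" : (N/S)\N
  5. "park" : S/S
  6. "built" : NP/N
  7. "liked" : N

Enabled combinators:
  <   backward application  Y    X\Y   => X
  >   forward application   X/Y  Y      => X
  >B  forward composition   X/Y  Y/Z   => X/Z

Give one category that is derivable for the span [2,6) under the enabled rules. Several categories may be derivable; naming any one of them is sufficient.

S

[0,8] S   >
  [0,7] S/N   >B
    [0,6] S/NP   >B
      [0,1] "bone" : S/(N/PP)
      [1,6] (N/PP)/NP   >
        [1,2] "quickly" : ((N/PP)/NP)/S
        [2,6] S   >
          [2,3] "on" : S/(N/S)
          [3,6] N/S   >B
            [3,5] N/S   <
              [3,4] "this" : N
              [4,5] "that" : (N/S)\N
            [5,6] "park" : S/S
    [6,7] "built" : NP/N
  [7,8] "liked" : N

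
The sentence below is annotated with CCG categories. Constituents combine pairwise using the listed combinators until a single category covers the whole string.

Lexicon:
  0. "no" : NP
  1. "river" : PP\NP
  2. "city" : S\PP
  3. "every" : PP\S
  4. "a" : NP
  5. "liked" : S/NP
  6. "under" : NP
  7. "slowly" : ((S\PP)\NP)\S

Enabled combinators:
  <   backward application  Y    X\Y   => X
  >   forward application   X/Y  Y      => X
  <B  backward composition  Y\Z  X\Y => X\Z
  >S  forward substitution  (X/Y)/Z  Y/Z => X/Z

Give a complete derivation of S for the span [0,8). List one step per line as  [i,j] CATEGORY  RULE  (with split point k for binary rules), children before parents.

[0,8] S   <
  [0,4] PP   <
    [0,3] S   <
      [0,1] "no" : NP
      [1,3] S\NP   <B
        [1,2] "river" : PP\NP
        [2,3] "city" : S\PP
    [3,4] "every" : PP\S
  [4,8] S\PP   <
    [4,5] "a" : NP
    [5,8] (S\PP)\NP   <
      [5,7] S   >
        [5,6] "liked" : S/NP
        [6,7] "under" : NP
      [7,8] "slowly" : ((S\PP)\NP)\S

[0,1] NP  lex  "no"
[1,2] PP\NP  lex  "river"
[2,3] S\PP  lex  "city"
[1,3] S\NP  <B  k=2
[0,3] S  <  k=1
[3,4] PP\S  lex  "every"
[0,4] PP  <  k=3
[4,5] NP  lex  "a"
[5,6] S/NP  lex  "liked"
[6,7] NP  lex  "under"
[5,7] S  >  k=6
[7,8] ((S\PP)\NP)\S  lex  "slowly"
[5,8] (S\PP)\NP  <  k=7
[4,8] S\PP  <  k=5
[0,8] S  <  k=4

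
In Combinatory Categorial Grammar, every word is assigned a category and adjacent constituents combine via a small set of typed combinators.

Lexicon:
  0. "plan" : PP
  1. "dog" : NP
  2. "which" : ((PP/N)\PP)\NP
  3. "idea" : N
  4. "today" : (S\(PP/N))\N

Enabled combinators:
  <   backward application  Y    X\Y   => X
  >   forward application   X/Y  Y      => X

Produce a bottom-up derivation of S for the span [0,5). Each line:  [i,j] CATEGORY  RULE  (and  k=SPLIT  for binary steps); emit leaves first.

[0,1] PP  lex  "plan"
[1,2] NP  lex  "dog"
[2,3] ((PP/N)\PP)\NP  lex  "which"
[1,3] (PP/N)\PP  <  k=2
[0,3] PP/N  <  k=1
[3,4] N  lex  "idea"
[4,5] (S\(PP/N))\N  lex  "today"
[3,5] S\(PP/N)  <  k=4
[0,5] S  <  k=3

[0,5] S   <
  [0,3] PP/N   <
    [0,1] "plan" : PP
    [1,3] (PP/N)\PP   <
      [1,2] "dog" : NP
      [2,3] "which" : ((PP/N)\PP)\NP
  [3,5] S\(PP/N)   <
    [3,4] "idea" : N
    [4,5] "today" : (S\(PP/N))\N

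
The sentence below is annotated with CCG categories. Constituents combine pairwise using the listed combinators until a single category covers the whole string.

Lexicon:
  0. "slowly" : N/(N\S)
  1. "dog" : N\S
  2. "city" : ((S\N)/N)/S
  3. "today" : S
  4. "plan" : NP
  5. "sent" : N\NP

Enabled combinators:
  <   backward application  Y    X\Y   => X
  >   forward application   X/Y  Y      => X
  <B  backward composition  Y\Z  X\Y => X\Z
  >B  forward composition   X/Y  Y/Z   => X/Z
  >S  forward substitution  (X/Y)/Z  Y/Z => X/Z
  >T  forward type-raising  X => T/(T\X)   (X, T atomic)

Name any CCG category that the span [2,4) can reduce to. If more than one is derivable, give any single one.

[0,6] S   <
  [0,2] N   >
    [0,1] "slowly" : N/(N\S)
    [1,2] "dog" : N\S
  [2,6] S\N   >
    [2,4] (S\N)/N   >
      [2,3] "city" : ((S\N)/N)/S
      [3,4] "today" : S
    [4,6] N   <
      [4,5] "plan" : NP
      [5,6] "sent" : N\NP

(S\N)/N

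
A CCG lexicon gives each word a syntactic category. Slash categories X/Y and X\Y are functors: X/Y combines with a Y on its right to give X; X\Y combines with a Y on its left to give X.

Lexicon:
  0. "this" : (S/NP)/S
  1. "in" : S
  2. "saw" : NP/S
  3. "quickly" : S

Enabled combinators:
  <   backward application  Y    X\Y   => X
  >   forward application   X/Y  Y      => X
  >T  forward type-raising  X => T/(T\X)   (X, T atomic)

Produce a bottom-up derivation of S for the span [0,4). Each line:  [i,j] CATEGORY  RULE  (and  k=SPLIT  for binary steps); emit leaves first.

[0,1] (S/NP)/S  lex  "this"
[1,2] S  lex  "in"
[0,2] S/NP  >  k=1
[2,3] NP/S  lex  "saw"
[3,4] S  lex  "quickly"
[2,4] NP  >  k=3
[0,4] S  >  k=2

[0,4] S   >
  [0,2] S/NP   >
    [0,1] "this" : (S/NP)/S
    [1,2] "in" : S
  [2,4] NP   >
    [2,3] "saw" : NP/S
    [3,4] "quickly" : S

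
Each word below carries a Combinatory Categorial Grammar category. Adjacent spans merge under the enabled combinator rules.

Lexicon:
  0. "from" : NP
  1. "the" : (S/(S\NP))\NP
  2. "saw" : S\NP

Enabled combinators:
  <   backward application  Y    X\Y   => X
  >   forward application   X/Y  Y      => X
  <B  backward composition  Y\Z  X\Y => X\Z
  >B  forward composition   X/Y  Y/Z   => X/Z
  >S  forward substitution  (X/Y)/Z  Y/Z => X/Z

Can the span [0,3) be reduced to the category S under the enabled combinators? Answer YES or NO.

[0,3] S   >
  [0,2] S/(S\NP)   <
    [0,1] "from" : NP
    [1,2] "the" : (S/(S\NP))\NP
  [2,3] "saw" : S\NP

YES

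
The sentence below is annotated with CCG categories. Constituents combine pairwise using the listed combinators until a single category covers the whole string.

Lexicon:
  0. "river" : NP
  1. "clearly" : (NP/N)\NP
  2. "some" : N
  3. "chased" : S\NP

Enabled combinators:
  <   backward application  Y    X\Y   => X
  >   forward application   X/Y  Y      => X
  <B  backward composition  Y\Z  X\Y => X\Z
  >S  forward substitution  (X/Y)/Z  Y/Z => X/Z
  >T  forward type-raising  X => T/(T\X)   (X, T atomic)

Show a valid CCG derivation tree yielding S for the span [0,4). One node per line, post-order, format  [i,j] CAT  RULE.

[0,1] NP  lex  "river"
[1,2] (NP/N)\NP  lex  "clearly"
[0,2] NP/N  <  k=1
[2,3] N  lex  "some"
[0,3] NP  >  k=2
[3,4] S\NP  lex  "chased"
[0,4] S  <  k=3

[0,4] S   <
  [0,3] NP   >
    [0,2] NP/N   <
      [0,1] "river" : NP
      [1,2] "clearly" : (NP/N)\NP
    [2,3] "some" : N
  [3,4] "chased" : S\NP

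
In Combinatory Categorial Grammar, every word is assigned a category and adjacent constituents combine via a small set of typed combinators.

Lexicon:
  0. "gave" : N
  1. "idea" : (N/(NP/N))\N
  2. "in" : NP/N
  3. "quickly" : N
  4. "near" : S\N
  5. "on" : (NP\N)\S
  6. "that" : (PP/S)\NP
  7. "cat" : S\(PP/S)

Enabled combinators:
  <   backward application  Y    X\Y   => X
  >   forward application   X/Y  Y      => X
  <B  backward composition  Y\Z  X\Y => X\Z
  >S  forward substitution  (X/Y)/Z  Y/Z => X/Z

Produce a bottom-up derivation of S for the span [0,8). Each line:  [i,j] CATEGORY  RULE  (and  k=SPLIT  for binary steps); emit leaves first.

[0,8] S   <
  [0,6] NP   <
    [0,3] N   >
      [0,2] N/(NP/N)   <
        [0,1] "gave" : N
        [1,2] "idea" : (N/(NP/N))\N
      [2,3] "in" : NP/N
    [3,6] NP\N   <
      [3,5] S   <
        [3,4] "quickly" : N
        [4,5] "near" : S\N
      [5,6] "on" : (NP\N)\S
  [6,8] S\NP   <B
    [6,7] "that" : (PP/S)\NP
    [7,8] "cat" : S\(PP/S)

[0,1] N  lex  "gave"
[1,2] (N/(NP/N))\N  lex  "idea"
[0,2] N/(NP/N)  <  k=1
[2,3] NP/N  lex  "in"
[0,3] N  >  k=2
[3,4] N  lex  "quickly"
[4,5] S\N  lex  "near"
[3,5] S  <  k=4
[5,6] (NP\N)\S  lex  "on"
[3,6] NP\N  <  k=5
[0,6] NP  <  k=3
[6,7] (PP/S)\NP  lex  "that"
[7,8] S\(PP/S)  lex  "cat"
[6,8] S\NP  <B  k=7
[0,8] S  <  k=6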